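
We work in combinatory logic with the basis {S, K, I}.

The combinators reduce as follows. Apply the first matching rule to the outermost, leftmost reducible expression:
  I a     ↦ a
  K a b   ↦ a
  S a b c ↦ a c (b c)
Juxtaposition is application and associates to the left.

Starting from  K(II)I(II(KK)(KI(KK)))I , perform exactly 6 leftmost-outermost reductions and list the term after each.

  start: K(II)I(II(KK)(KI(KK)))I
  step 1: II(II(KK)(KI(KK)))I
  step 2: I(II(KK)(KI(KK)))I
  step 3: II(KK)(KI(KK))I
  step 4: I(KK)(KI(KK))I
  step 5: KK(KI(KK))I
  step 6: KI

Answer: after 6 steps: KI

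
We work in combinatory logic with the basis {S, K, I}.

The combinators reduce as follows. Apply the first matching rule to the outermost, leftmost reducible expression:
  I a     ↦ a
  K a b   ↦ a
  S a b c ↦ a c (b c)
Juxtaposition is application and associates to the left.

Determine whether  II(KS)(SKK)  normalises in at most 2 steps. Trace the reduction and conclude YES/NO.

Answer: NO — after 2 steps the term is KS(SKK), not yet normal

Reduction:
  start: II(KS)(SKK)
  [1] I(KS)(SKK)
  [2] KS(SKK)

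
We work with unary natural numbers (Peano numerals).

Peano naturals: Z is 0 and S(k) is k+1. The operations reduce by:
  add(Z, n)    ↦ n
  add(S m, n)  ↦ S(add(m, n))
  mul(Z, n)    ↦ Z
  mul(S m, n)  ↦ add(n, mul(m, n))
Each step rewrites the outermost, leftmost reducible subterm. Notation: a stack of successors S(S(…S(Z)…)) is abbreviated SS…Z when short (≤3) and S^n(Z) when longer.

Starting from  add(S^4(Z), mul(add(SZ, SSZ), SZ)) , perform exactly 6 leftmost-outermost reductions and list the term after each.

  start: add(S^4(Z), mul(add(SZ, SSZ), SZ))
  step 1: S(add(SSSZ, mul(add(SZ, SSZ), SZ)))
  step 2: S(S(add(SSZ, mul(add(SZ, SSZ), SZ))))
  step 3: S(S(S(add(SZ, mul(add(SZ, SSZ), SZ)))))
  step 4: S(S(S(S(add(Z, mul(add(SZ, SSZ), SZ))))))
  step 5: S(S(S(S(mul(add(SZ, SSZ), SZ)))))
  step 6: S(S(S(S(mul(S(add(Z, SSZ)), SZ)))))

Answer: after 6 steps: S(S(S(S(mul(S(add(Z, SSZ)), SZ)))))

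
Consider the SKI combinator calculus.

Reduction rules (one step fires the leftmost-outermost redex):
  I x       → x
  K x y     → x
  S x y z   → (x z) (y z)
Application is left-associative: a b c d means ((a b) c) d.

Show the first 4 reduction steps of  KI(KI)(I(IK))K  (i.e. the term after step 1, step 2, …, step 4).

  start: KI(KI)(I(IK))K
  step 1: I(I(IK))K
  step 2: I(IK)K
  step 3: IKK
  step 4: KK

Answer: after 4 steps: KK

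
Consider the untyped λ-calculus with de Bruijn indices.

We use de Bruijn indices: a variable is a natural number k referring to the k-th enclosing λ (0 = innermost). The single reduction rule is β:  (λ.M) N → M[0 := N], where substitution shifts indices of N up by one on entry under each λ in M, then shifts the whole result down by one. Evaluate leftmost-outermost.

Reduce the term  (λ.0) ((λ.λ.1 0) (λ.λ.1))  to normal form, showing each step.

Answer: normal form = λ.λ.1  (in 3 steps)

Derivation:
  start: (λ.0) ((λ.λ.1 0) (λ.λ.1))
  →1  (λ.λ.1 0) (λ.λ.1)
  →2  λ.(λ.λ.1) 0
  →3  λ.λ.1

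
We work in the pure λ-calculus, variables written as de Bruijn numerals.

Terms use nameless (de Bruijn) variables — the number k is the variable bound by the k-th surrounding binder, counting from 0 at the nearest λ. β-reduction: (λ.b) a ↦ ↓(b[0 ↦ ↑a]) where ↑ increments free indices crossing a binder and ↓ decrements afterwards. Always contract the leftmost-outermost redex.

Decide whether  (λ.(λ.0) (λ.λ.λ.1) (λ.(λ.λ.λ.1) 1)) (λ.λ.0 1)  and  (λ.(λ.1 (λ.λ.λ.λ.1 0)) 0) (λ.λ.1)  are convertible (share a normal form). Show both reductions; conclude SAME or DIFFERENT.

Term A:
  start: (λ.(λ.0) (λ.λ.λ.1) (λ.(λ.λ.λ.1) 1)) (λ.λ.0 1)
  [1] (λ.0) (λ.λ.λ.1) (λ.(λ.λ.λ.1) (λ.λ.0 1))
  [2] (λ.λ.λ.1) (λ.(λ.λ.λ.1) (λ.λ.0 1))
  [3] λ.λ.1

Term B:
  start: (λ.(λ.1 (λ.λ.λ.λ.1 0)) 0) (λ.λ.1)
  [1] (λ.(λ.λ.1) (λ.λ.λ.λ.1 0)) (λ.λ.1)
  [2] (λ.λ.1) (λ.λ.λ.λ.1 0)
  [3] λ.λ.λ.λ.λ.1 0

Answer: DIFFERENT — A ⇓ λ.λ.1, B ⇓ λ.λ.λ.λ.λ.1 0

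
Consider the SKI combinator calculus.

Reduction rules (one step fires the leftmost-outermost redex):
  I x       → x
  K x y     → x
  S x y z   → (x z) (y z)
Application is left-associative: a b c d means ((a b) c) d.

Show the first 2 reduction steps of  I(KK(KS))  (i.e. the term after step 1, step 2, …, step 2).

  start: I(KK(KS))
  step 1: KK(KS)
  step 2: K

Answer: after 2 steps: K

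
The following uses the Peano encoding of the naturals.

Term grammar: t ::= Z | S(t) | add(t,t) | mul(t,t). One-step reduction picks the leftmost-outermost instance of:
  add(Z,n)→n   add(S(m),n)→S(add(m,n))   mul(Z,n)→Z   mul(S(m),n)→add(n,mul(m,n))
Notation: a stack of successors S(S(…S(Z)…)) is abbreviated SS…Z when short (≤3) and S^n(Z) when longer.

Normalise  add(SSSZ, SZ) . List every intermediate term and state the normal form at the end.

Answer: normal form = S^4(Z)  (in 4 steps)

Reduction:
  start: add(SSSZ, SZ)
  step 1: S(add(SSZ, SZ))
  step 2: S(S(add(SZ, SZ)))
  step 3: S(S(S(add(Z, SZ))))
  step 4: S^4(Z)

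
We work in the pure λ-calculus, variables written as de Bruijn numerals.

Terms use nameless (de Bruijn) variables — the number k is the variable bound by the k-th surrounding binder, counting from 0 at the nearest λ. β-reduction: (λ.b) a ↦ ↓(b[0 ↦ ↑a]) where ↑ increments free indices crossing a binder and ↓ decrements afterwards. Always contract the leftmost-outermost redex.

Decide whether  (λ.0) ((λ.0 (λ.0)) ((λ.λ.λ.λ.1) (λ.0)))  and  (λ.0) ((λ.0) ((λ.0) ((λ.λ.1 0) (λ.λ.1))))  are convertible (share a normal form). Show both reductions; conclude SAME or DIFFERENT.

Term A:
  start: (λ.0) ((λ.0 (λ.0)) ((λ.λ.λ.λ.1) (λ.0)))
  →1  (λ.0 (λ.0)) ((λ.λ.λ.λ.1) (λ.0))
  →2  (λ.λ.λ.λ.1) (λ.0) (λ.0)
  →3  (λ.λ.λ.1) (λ.0)
  →4  λ.λ.1

Term B:
  start: (λ.0) ((λ.0) ((λ.0) ((λ.λ.1 0) (λ.λ.1))))
  →1  (λ.0) ((λ.0) ((λ.λ.1 0) (λ.λ.1)))
  →2  (λ.0) ((λ.λ.1 0) (λ.λ.1))
  →3  (λ.λ.1 0) (λ.λ.1)
  →4  λ.(λ.λ.1) 0
  →5  λ.λ.1

Answer: SAME — A ⇓ λ.λ.1, B ⇓ λ.λ.1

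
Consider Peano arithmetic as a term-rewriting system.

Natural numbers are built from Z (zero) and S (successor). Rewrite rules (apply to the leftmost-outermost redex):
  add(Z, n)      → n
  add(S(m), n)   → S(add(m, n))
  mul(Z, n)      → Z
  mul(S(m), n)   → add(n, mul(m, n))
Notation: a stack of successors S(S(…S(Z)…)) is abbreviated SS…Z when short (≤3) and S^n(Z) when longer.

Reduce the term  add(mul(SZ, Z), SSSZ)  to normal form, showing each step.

  start: add(mul(SZ, Z), SSSZ)
  step 1: add(add(Z, mul(Z, Z)), SSSZ)
  step 2: add(mul(Z, Z), SSSZ)
  step 3: add(Z, SSSZ)
  step 4: SSSZ

Answer: normal form = SSSZ  (in 4 steps)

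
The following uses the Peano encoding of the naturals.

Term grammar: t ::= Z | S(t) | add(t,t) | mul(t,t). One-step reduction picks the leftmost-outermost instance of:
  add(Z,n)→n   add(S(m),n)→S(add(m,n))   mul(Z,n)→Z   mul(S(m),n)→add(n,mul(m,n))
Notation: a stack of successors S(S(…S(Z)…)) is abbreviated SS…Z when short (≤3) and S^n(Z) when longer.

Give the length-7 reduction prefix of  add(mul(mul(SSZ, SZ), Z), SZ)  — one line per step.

Answer: after 7 steps: add(mul(S(add(Z, mul(Z, SZ))), Z), SZ)

Reduction:
  start: add(mul(mul(SSZ, SZ), Z), SZ)
  step 1: add(mul(add(SZ, mul(SZ, SZ)), Z), SZ)
  step 2: add(mul(S(add(Z, mul(SZ, SZ))), Z), SZ)
  step 3: add(add(Z, mul(add(Z, mul(SZ, SZ)), Z)), SZ)
  step 4: add(mul(add(Z, mul(SZ, SZ)), Z), SZ)
  step 5: add(mul(mul(SZ, SZ), Z), SZ)
  step 6: add(mul(add(SZ, mul(Z, SZ)), Z), SZ)
  step 7: add(mul(S(add(Z, mul(Z, SZ))), Z), SZ)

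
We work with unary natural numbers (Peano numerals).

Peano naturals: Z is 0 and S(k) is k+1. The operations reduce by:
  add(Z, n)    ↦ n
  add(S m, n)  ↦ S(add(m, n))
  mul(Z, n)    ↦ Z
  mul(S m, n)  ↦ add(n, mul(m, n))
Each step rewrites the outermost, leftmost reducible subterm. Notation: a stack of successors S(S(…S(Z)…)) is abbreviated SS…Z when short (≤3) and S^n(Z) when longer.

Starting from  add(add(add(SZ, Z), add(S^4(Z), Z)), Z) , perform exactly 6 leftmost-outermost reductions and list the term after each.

Answer: after 6 steps: S(add(S(add(SSSZ, Z)), Z))

Reduction:
  start: add(add(add(SZ, Z), add(S^4(Z), Z)), Z)
  [1] add(add(S(add(Z, Z)), add(S^4(Z), Z)), Z)
  [2] add(S(add(add(Z, Z), add(S^4(Z), Z))), Z)
  [3] S(add(add(add(Z, Z), add(S^4(Z), Z)), Z))
  [4] S(add(add(Z, add(S^4(Z), Z)), Z))
  [5] S(add(add(S^4(Z), Z), Z))
  [6] S(add(S(add(SSSZ, Z)), Z))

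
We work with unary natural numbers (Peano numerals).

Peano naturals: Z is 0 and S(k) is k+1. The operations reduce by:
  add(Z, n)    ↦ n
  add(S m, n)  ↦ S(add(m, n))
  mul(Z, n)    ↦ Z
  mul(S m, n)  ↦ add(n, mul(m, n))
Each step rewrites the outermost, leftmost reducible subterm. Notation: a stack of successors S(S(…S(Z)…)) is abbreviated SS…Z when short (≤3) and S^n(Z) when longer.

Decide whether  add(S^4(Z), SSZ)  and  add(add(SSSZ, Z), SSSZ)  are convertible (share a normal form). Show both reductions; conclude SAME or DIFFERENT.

Answer: SAME — A ⇓ S^6(Z), B ⇓ S^6(Z)

Reduction:
Term A:
  start: add(S^4(Z), SSZ)
  [1] S(add(SSSZ, SSZ))
  [2] S(S(add(SSZ, SSZ)))
  [3] S(S(S(add(SZ, SSZ))))
  [4] S(S(S(S(add(Z, SSZ)))))
  [5] S^6(Z)

Term B:
  start: add(add(SSSZ, Z), SSSZ)
  [1] add(S(add(SSZ, Z)), SSSZ)
  [2] S(add(add(SSZ, Z), SSSZ))
  [3] S(add(S(add(SZ, Z)), SSSZ))
  [4] S(S(add(add(SZ, Z), SSSZ)))
  [5] S(S(add(S(add(Z, Z)), SSSZ)))
  [6] S(S(S(add(add(Z, Z), SSSZ))))
  [7] S(S(S(add(Z, SSSZ))))
  [8] S^6(Z)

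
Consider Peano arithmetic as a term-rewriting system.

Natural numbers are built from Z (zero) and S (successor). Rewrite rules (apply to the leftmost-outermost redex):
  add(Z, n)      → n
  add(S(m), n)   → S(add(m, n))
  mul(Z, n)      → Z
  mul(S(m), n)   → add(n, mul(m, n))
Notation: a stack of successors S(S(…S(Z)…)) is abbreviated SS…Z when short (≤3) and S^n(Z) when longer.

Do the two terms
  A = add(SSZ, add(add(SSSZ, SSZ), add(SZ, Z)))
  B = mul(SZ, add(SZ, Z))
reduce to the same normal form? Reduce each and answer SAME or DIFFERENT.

Term A:
  start: add(SSZ, add(add(SSSZ, SSZ), add(SZ, Z)))
  step 1: S(add(SZ, add(add(SSSZ, SSZ), add(SZ, Z))))
  step 2: S(S(add(Z, add(add(SSSZ, SSZ), add(SZ, Z)))))
  step 3: S(S(add(add(SSSZ, SSZ), add(SZ, Z))))
  step 4: S(S(add(S(add(SSZ, SSZ)), add(SZ, Z))))
  step 5: S(S(S(add(add(SSZ, SSZ), add(SZ, Z)))))
  step 6: S(S(S(add(S(add(SZ, SSZ)), add(SZ, Z)))))
  step 7: S(S(S(S(add(add(SZ, SSZ), add(SZ, Z))))))
  step 8: S(S(S(S(add(S(add(Z, SSZ)), add(SZ, Z))))))
  step 9: S(S(S(S(S(add(add(Z, SSZ), add(SZ, Z)))))))
  step 10: S(S(S(S(S(add(SSZ, add(SZ, Z)))))))
  step 11: S(S(S(S(S(S(add(SZ, add(SZ, Z))))))))
  step 12: S(S(S(S(S(S(S(add(Z, add(SZ, Z)))))))))
  step 13: S(S(S(S(S(S(S(add(SZ, Z))))))))
  step 14: S(S(S(S(S(S(S(S(add(Z, Z)))))))))
  step 15: S^8(Z)

Term B:
  start: mul(SZ, add(SZ, Z))
  step 1: add(add(SZ, Z), mul(Z, add(SZ, Z)))
  step 2: add(S(add(Z, Z)), mul(Z, add(SZ, Z)))
  step 3: S(add(add(Z, Z), mul(Z, add(SZ, Z))))
  step 4: S(add(Z, mul(Z, add(SZ, Z))))
  step 5: S(mul(Z, add(SZ, Z)))
  step 6: SZ

Answer: DIFFERENT — A ⇓ S^8(Z), B ⇓ SZ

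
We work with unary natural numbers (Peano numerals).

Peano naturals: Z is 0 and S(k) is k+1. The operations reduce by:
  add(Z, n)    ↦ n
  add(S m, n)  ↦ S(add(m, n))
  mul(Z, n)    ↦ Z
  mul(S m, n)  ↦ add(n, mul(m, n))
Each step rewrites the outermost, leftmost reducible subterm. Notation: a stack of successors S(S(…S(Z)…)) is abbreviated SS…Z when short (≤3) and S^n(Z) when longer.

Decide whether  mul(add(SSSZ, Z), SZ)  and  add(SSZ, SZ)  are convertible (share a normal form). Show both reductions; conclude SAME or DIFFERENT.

Answer: SAME — A ⇓ SSSZ, B ⇓ SSSZ

Derivation:
Term A:
  start: mul(add(SSSZ, Z), SZ)
  [1] mul(S(add(SSZ, Z)), SZ)
  [2] add(SZ, mul(add(SSZ, Z), SZ))
  [3] S(add(Z, mul(add(SSZ, Z), SZ)))
  [4] S(mul(add(SSZ, Z), SZ))
  [5] S(mul(S(add(SZ, Z)), SZ))
  [6] S(add(SZ, mul(add(SZ, Z), SZ)))
  [7] S(S(add(Z, mul(add(SZ, Z), SZ))))
  [8] S(S(mul(add(SZ, Z), SZ)))
  [9] S(S(mul(S(add(Z, Z)), SZ)))
  [10] S(S(add(SZ, mul(add(Z, Z), SZ))))
  [11] S(S(S(add(Z, mul(add(Z, Z), SZ)))))
  [12] S(S(S(mul(add(Z, Z), SZ))))
  [13] S(S(S(mul(Z, SZ))))
  [14] SSSZ

Term B:
  start: add(SSZ, SZ)
  [1] S(add(SZ, SZ))
  [2] S(S(add(Z, SZ)))
  [3] SSSZ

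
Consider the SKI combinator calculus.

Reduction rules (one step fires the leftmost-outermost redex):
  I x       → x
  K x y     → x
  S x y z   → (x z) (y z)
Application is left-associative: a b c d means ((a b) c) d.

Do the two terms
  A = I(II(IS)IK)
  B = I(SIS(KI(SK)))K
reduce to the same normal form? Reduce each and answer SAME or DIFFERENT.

Answer: SAME — A ⇓ SIK, B ⇓ SIK

Derivation:
Term A:
  start: I(II(IS)IK)
  →1  II(IS)IK
  →2  I(IS)IK
  →3  ISIK
  →4  SIK

Term B:
  start: I(SIS(KI(SK)))K
  →1  SIS(KI(SK))K
  →2  I(KI(SK))(S(KI(SK)))K
  →3  KI(SK)(S(KI(SK)))K
  →4  I(S(KI(SK)))K
  →5  S(KI(SK))K
  →6  SIK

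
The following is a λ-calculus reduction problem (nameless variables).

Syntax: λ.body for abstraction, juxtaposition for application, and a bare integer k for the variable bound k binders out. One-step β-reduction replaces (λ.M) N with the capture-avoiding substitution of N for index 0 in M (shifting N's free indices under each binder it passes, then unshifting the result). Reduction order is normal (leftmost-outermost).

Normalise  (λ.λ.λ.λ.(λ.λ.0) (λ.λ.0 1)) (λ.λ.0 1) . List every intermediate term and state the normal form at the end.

Answer: normal form = λ.λ.λ.λ.0  (in 2 steps)

Reduction:
  start: (λ.λ.λ.λ.(λ.λ.0) (λ.λ.0 1)) (λ.λ.0 1)
  [1] λ.λ.λ.(λ.λ.0) (λ.λ.0 1)
  [2] λ.λ.λ.λ.0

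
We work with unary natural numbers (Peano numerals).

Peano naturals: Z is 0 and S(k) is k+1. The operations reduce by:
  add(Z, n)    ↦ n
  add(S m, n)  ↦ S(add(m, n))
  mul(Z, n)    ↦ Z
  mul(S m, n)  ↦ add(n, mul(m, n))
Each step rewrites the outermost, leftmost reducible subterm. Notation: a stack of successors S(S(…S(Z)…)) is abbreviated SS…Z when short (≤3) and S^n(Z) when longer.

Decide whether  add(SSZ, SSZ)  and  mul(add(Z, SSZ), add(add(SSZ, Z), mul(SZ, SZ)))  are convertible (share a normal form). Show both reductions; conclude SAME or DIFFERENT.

Term A:
  start: add(SSZ, SSZ)
  →1  S(add(SZ, SSZ))
  →2  S(S(add(Z, SSZ)))
  →3  S^4(Z)

Term B:
  start: mul(add(Z, SSZ), add(add(SSZ, Z), mul(SZ, SZ)))
  →1  mul(SSZ, add(add(SSZ, Z), mul(SZ, SZ)))
  →2  add(add(add(SSZ, Z), mul(SZ, SZ)), mul(SZ, add(add(SSZ, Z), mul(SZ, SZ))))
  →3  add(add(S(add(SZ, Z)), mul(SZ, SZ)), mul(SZ, add(add(SSZ, Z), mul(SZ, SZ))))
  →4  add(S(add(add(SZ, Z), mul(SZ, SZ))), mul(SZ, add(add(SSZ, Z), mul(SZ, SZ))))
  →5  S(add(add(add(SZ, Z), mul(SZ, SZ)), mul(SZ, add(add(SSZ, Z), mul(SZ, SZ)))))
  →6  S(add(add(S(add(Z, Z)), mul(SZ, SZ)), mul(SZ, add(add(SSZ, Z), mul(SZ, SZ)))))
  →7  S(add(S(add(add(Z, Z), mul(SZ, SZ))), mul(SZ, add(add(SSZ, Z), mul(SZ, SZ)))))
  →8  S(S(add(add(add(Z, Z), mul(SZ, SZ)), mul(SZ, add(add(SSZ, Z), mul(SZ, SZ))))))
  →9  S(S(add(add(Z, mul(SZ, SZ)), mul(SZ, add(add(SSZ, Z), mul(SZ, SZ))))))
  →10  S(S(add(mul(SZ, SZ), mul(SZ, add(add(SSZ, Z), mul(SZ, SZ))))))
  →11  S(S(add(add(SZ, mul(Z, SZ)), mul(SZ, add(add(SSZ, Z), mul(SZ, SZ))))))
  →12  S(S(add(S(add(Z, mul(Z, SZ))), mul(SZ, add(add(SSZ, Z), mul(SZ, SZ))))))
  →13  S(S(S(add(add(Z, mul(Z, SZ)), mul(SZ, add(add(SSZ, Z), mul(SZ, SZ)))))))
  →14  S(S(S(add(mul(Z, SZ), mul(SZ, add(add(SSZ, Z), mul(SZ, SZ)))))))
  →15  S(S(S(add(Z, mul(SZ, add(add(SSZ, Z), mul(SZ, SZ)))))))
  →16  S(S(S(mul(SZ, add(add(SSZ, Z), mul(SZ, SZ))))))
  →17  S(S(S(add(add(add(SSZ, Z), mul(SZ, SZ)), mul(Z, add(add(SSZ, Z), mul(SZ, SZ)))))))
  →18  S(S(S(add(add(S(add(SZ, Z)), mul(SZ, SZ)), mul(Z, add(add(SSZ, Z), mul(SZ, SZ)))))))
  →19  S(S(S(add(S(add(add(SZ, Z), mul(SZ, SZ))), mul(Z, add(add(SSZ, Z), mul(SZ, SZ)))))))
  →20  S(S(S(S(add(add(add(SZ, Z), mul(SZ, SZ)), mul(Z, add(add(SSZ, Z), mul(SZ, SZ))))))))
  →21  S(S(S(S(add(add(S(add(Z, Z)), mul(SZ, SZ)), mul(Z, add(add(SSZ, Z), mul(SZ, SZ))))))))
  →22  S(S(S(S(add(S(add(add(Z, Z), mul(SZ, SZ))), mul(Z, add(add(SSZ, Z), mul(SZ, SZ))))))))
  →23  S(S(S(S(S(add(add(add(Z, Z), mul(SZ, SZ)), mul(Z, add(add(SSZ, Z), mul(SZ, SZ)))))))))
  →24  S(S(S(S(S(add(add(Z, mul(SZ, SZ)), mul(Z, add(add(SSZ, Z), mul(SZ, SZ)))))))))
  →25  S(S(S(S(S(add(mul(SZ, SZ), mul(Z, add(add(SSZ, Z), mul(SZ, SZ)))))))))
  →26  S(S(S(S(S(add(add(SZ, mul(Z, SZ)), mul(Z, add(add(SSZ, Z), mul(SZ, SZ)))))))))
  →27  S(S(S(S(S(add(S(add(Z, mul(Z, SZ))), mul(Z, add(add(SSZ, Z), mul(SZ, SZ)))))))))
  →28  S(S(S(S(S(S(add(add(Z, mul(Z, SZ)), mul(Z, add(add(SSZ, Z), mul(SZ, SZ))))))))))
  →29  S(S(S(S(S(S(add(mul(Z, SZ), mul(Z, add(add(SSZ, Z), mul(SZ, SZ))))))))))
  →30  S(S(S(S(S(S(add(Z, mul(Z, add(add(SSZ, Z), mul(SZ, SZ))))))))))
  →31  S(S(S(S(S(S(mul(Z, add(add(SSZ, Z), mul(SZ, SZ)))))))))
  →32  S^6(Z)

Answer: DIFFERENT — A ⇓ S^4(Z), B ⇓ S^6(Z)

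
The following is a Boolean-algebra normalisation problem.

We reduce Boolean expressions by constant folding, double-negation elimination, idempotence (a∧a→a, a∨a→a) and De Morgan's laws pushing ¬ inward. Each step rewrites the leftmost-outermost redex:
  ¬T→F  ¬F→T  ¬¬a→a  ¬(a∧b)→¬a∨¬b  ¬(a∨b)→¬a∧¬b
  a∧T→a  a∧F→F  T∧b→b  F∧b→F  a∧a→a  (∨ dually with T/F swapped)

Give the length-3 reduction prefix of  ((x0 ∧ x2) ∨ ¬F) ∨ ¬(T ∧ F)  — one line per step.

Answer: after 3 steps: T

Working:
  start: ((x0 ∧ x2) ∨ ¬F) ∨ ¬(T ∧ F)
  →1  ((x0 ∧ x2) ∨ T) ∨ ¬(T ∧ F)
  →2  T ∨ ¬(T ∧ F)
  →3  T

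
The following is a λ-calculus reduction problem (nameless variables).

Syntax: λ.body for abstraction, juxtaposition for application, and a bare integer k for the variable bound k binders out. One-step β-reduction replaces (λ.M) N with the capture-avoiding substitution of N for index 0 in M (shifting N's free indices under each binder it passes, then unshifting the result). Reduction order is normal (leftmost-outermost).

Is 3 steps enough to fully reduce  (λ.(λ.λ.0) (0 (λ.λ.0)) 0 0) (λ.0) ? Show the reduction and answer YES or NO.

Answer: NO — after 3 steps the term is (λ.0) (λ.0), not yet normal

Derivation:
  start: (λ.(λ.λ.0) (0 (λ.λ.0)) 0 0) (λ.0)
  [1] (λ.λ.0) ((λ.0) (λ.λ.0)) (λ.0) (λ.0)
  [2] (λ.0) (λ.0) (λ.0)
  [3] (λ.0) (λ.0)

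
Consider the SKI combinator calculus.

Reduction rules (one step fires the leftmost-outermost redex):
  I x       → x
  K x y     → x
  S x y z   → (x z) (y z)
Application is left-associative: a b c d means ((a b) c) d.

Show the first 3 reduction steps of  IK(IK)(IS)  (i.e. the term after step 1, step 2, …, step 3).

  start: IK(IK)(IS)
  step 1: K(IK)(IS)
  step 2: IK
  step 3: K

Answer: after 3 steps: K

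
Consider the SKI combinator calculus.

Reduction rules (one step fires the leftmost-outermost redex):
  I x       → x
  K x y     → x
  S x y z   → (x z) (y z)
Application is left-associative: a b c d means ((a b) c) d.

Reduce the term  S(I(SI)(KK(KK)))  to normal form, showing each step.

Answer: normal form = S(SIK)  (in 2 steps)

Derivation:
  start: S(I(SI)(KK(KK)))
  [1] S(SI(KK(KK)))
  [2] S(SIK)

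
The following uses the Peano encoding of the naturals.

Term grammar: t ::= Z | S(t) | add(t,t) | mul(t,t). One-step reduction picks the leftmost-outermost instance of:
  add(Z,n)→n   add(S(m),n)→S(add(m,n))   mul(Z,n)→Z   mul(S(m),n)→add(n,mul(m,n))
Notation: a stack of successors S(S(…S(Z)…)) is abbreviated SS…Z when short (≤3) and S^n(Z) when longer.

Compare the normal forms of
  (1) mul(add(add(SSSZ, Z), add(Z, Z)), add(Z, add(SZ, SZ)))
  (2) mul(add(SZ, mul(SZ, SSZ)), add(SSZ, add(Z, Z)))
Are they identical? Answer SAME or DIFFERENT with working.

Answer: SAME — A ⇓ S^6(Z), B ⇓ S^6(Z)

Derivation:
Term A:
  start: mul(add(add(SSSZ, Z), add(Z, Z)), add(Z, add(SZ, SZ)))
  →1  mul(add(S(add(SSZ, Z)), add(Z, Z)), add(Z, add(SZ, SZ)))
  →2  mul(S(add(add(SSZ, Z), add(Z, Z))), add(Z, add(SZ, SZ)))
  →3  add(add(Z, add(SZ, SZ)), mul(add(add(SSZ, Z), add(Z, Z)), add(Z, add(SZ, SZ))))
  →4  add(add(SZ, SZ), mul(add(add(SSZ, Z), add(Z, Z)), add(Z, add(SZ, SZ))))
  →5  add(S(add(Z, SZ)), mul(add(add(SSZ, Z), add(Z, Z)), add(Z, add(SZ, SZ))))
  →6  S(add(add(Z, SZ), mul(add(add(SSZ, Z), add(Z, Z)), add(Z, add(SZ, SZ)))))
  →7  S(add(SZ, mul(add(add(SSZ, Z), add(Z, Z)), add(Z, add(SZ, SZ)))))
  →8  S(S(add(Z, mul(add(add(SSZ, Z), add(Z, Z)), add(Z, add(SZ, SZ))))))
  →9  S(S(mul(add(add(SSZ, Z), add(Z, Z)), add(Z, add(SZ, SZ)))))
  →10  S(S(mul(add(S(add(SZ, Z)), add(Z, Z)), add(Z, add(SZ, SZ)))))
  →11  S(S(mul(S(add(add(SZ, Z), add(Z, Z))), add(Z, add(SZ, SZ)))))
  →12  S(S(add(add(Z, add(SZ, SZ)), mul(add(add(SZ, Z), add(Z, Z)), add(Z, add(SZ, SZ))))))
  →13  S(S(add(add(SZ, SZ), mul(add(add(SZ, Z), add(Z, Z)), add(Z, add(SZ, SZ))))))
  →14  S(S(add(S(add(Z, SZ)), mul(add(add(SZ, Z), add(Z, Z)), add(Z, add(SZ, SZ))))))
  →15  S(S(S(add(add(Z, SZ), mul(add(add(SZ, Z), add(Z, Z)), add(Z, add(SZ, SZ)))))))
  →16  S(S(S(add(SZ, mul(add(add(SZ, Z), add(Z, Z)), add(Z, add(SZ, SZ)))))))
  →17  S(S(S(S(add(Z, mul(add(add(SZ, Z), add(Z, Z)), add(Z, add(SZ, SZ))))))))
  →18  S(S(S(S(mul(add(add(SZ, Z), add(Z, Z)), add(Z, add(SZ, SZ)))))))
  →19  S(S(S(S(mul(add(S(add(Z, Z)), add(Z, Z)), add(Z, add(SZ, SZ)))))))
  →20  S(S(S(S(mul(S(add(add(Z, Z), add(Z, Z))), add(Z, add(SZ, SZ)))))))
  →21  S(S(S(S(add(add(Z, add(SZ, SZ)), mul(add(add(Z, Z), add(Z, Z)), add(Z, add(SZ, SZ))))))))
  →22  S(S(S(S(add(add(SZ, SZ), mul(add(add(Z, Z), add(Z, Z)), add(Z, add(SZ, SZ))))))))
  →23  S(S(S(S(add(S(add(Z, SZ)), mul(add(add(Z, Z), add(Z, Z)), add(Z, add(SZ, SZ))))))))
  →24  S(S(S(S(S(add(add(Z, SZ), mul(add(add(Z, Z), add(Z, Z)), add(Z, add(SZ, SZ)))))))))
  →25  S(S(S(S(S(add(SZ, mul(add(add(Z, Z), add(Z, Z)), add(Z, add(SZ, SZ)))))))))
  →26  S(S(S(S(S(S(add(Z, mul(add(add(Z, Z), add(Z, Z)), add(Z, add(SZ, SZ))))))))))
  →27  S(S(S(S(S(S(mul(add(add(Z, Z), add(Z, Z)), add(Z, add(SZ, SZ)))))))))
  →28  S(S(S(S(S(S(mul(add(Z, add(Z, Z)), add(Z, add(SZ, SZ)))))))))
  →29  S(S(S(S(S(S(mul(add(Z, Z), add(Z, add(SZ, SZ)))))))))
  →30  S(S(S(S(S(S(mul(Z, add(Z, add(SZ, SZ)))))))))
  →31  S^6(Z)

Term B:
  start: mul(add(SZ, mul(SZ, SSZ)), add(SSZ, add(Z, Z)))
  →1  mul(S(add(Z, mul(SZ, SSZ))), add(SSZ, add(Z, Z)))
  →2  add(add(SSZ, add(Z, Z)), mul(add(Z, mul(SZ, SSZ)), add(SSZ, add(Z, Z))))
  →3  add(S(add(SZ, add(Z, Z))), mul(add(Z, mul(SZ, SSZ)), add(SSZ, add(Z, Z))))
  →4  S(add(add(SZ, add(Z, Z)), mul(add(Z, mul(SZ, SSZ)), add(SSZ, add(Z, Z)))))
  →5  S(add(S(add(Z, add(Z, Z))), mul(add(Z, mul(SZ, SSZ)), add(SSZ, add(Z, Z)))))
  →6  S(S(add(add(Z, add(Z, Z)), mul(add(Z, mul(SZ, SSZ)), add(SSZ, add(Z, Z))))))
  →7  S(S(add(add(Z, Z), mul(add(Z, mul(SZ, SSZ)), add(SSZ, add(Z, Z))))))
  →8  S(S(add(Z, mul(add(Z, mul(SZ, SSZ)), add(SSZ, add(Z, Z))))))
  →9  S(S(mul(add(Z, mul(SZ, SSZ)), add(SSZ, add(Z, Z)))))
  →10  S(S(mul(mul(SZ, SSZ), add(SSZ, add(Z, Z)))))
  →11  S(S(mul(add(SSZ, mul(Z, SSZ)), add(SSZ, add(Z, Z)))))
  →12  S(S(mul(S(add(SZ, mul(Z, SSZ))), add(SSZ, add(Z, Z)))))
  →13  S(S(add(add(SSZ, add(Z, Z)), mul(add(SZ, mul(Z, SSZ)), add(SSZ, add(Z, Z))))))
  →14  S(S(add(S(add(SZ, add(Z, Z))), mul(add(SZ, mul(Z, SSZ)), add(SSZ, add(Z, Z))))))
  →15  S(S(S(add(add(SZ, add(Z, Z)), mul(add(SZ, mul(Z, SSZ)), add(SSZ, add(Z, Z)))))))
  →16  S(S(S(add(S(add(Z, add(Z, Z))), mul(add(SZ, mul(Z, SSZ)), add(SSZ, add(Z, Z)))))))
  →17  S(S(S(S(add(add(Z, add(Z, Z)), mul(add(SZ, mul(Z, SSZ)), add(SSZ, add(Z, Z))))))))
  →18  S(S(S(S(add(add(Z, Z), mul(add(SZ, mul(Z, SSZ)), add(SSZ, add(Z, Z))))))))
  →19  S(S(S(S(add(Z, mul(add(SZ, mul(Z, SSZ)), add(SSZ, add(Z, Z))))))))
  →20  S(S(S(S(mul(add(SZ, mul(Z, SSZ)), add(SSZ, add(Z, Z)))))))
  →21  S(S(S(S(mul(S(add(Z, mul(Z, SSZ))), add(SSZ, add(Z, Z)))))))
  →22  S(S(S(S(add(add(SSZ, add(Z, Z)), mul(add(Z, mul(Z, SSZ)), add(SSZ, add(Z, Z))))))))
  →23  S(S(S(S(add(S(add(SZ, add(Z, Z))), mul(add(Z, mul(Z, SSZ)), add(SSZ, add(Z, Z))))))))
  →24  S(S(S(S(S(add(add(SZ, add(Z, Z)), mul(add(Z, mul(Z, SSZ)), add(SSZ, add(Z, Z)))))))))
  →25  S(S(S(S(S(add(S(add(Z, add(Z, Z))), mul(add(Z, mul(Z, SSZ)), add(SSZ, add(Z, Z)))))))))
  →26  S(S(S(S(S(S(add(add(Z, add(Z, Z)), mul(add(Z, mul(Z, SSZ)), add(SSZ, add(Z, Z))))))))))
  →27  S(S(S(S(S(S(add(add(Z, Z), mul(add(Z, mul(Z, SSZ)), add(SSZ, add(Z, Z))))))))))
  →28  S(S(S(S(S(S(add(Z, mul(add(Z, mul(Z, SSZ)), add(SSZ, add(Z, Z))))))))))
  →29  S(S(S(S(S(S(mul(add(Z, mul(Z, SSZ)), add(SSZ, add(Z, Z)))))))))
  →30  S(S(S(S(S(S(mul(mul(Z, SSZ), add(SSZ, add(Z, Z)))))))))
  →31  S(S(S(S(S(S(mul(Z, add(SSZ, add(Z, Z)))))))))
  →32  S^6(Z)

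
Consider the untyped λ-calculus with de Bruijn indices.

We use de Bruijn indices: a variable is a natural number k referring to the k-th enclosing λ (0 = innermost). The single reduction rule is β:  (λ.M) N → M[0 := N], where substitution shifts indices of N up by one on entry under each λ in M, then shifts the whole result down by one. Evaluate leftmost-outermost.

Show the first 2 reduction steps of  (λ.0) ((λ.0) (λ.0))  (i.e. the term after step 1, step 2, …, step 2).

Answer: after 2 steps: λ.0

Reduction:
  start: (λ.0) ((λ.0) (λ.0))
  →1  (λ.0) (λ.0)
  →2  λ.0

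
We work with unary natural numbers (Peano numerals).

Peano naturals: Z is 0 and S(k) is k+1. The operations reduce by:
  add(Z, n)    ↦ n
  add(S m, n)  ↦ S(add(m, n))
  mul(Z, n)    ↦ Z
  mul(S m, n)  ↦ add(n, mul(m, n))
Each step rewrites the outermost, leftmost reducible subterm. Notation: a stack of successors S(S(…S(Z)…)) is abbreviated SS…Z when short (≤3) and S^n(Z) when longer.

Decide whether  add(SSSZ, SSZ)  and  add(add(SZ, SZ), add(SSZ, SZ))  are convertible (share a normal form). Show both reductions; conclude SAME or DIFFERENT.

Term A:
  start: add(SSSZ, SSZ)
  →1  S(add(SSZ, SSZ))
  →2  S(S(add(SZ, SSZ)))
  →3  S(S(S(add(Z, SSZ))))
  →4  S^5(Z)

Term B:
  start: add(add(SZ, SZ), add(SSZ, SZ))
  →1  add(S(add(Z, SZ)), add(SSZ, SZ))
  →2  S(add(add(Z, SZ), add(SSZ, SZ)))
  →3  S(add(SZ, add(SSZ, SZ)))
  →4  S(S(add(Z, add(SSZ, SZ))))
  →5  S(S(add(SSZ, SZ)))
  →6  S(S(S(add(SZ, SZ))))
  →7  S(S(S(S(add(Z, SZ)))))
  →8  S^5(Z)

Answer: SAME — A ⇓ S^5(Z), B ⇓ S^5(Z)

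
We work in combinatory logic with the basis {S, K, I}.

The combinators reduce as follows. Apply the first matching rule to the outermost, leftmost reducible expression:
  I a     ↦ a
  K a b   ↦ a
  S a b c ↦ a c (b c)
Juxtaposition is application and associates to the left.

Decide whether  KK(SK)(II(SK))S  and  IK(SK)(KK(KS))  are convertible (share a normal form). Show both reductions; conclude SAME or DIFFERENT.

Answer: SAME — A ⇓ SK, B ⇓ SK

Working:
Term A:
  start: KK(SK)(II(SK))S
  step 1: K(II(SK))S
  step 2: II(SK)
  step 3: I(SK)
  step 4: SK

Term B:
  start: IK(SK)(KK(KS))
  step 1: K(SK)(KK(KS))
  step 2: SK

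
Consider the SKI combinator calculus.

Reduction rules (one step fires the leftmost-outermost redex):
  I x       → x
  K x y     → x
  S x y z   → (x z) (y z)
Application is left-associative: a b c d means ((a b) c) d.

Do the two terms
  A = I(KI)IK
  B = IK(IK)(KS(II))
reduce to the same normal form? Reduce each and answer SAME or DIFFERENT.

Answer: SAME — A ⇓ K, B ⇓ K

Working:
Term A:
  start: I(KI)IK
  [1] KIIK
  [2] IK
  [3] K

Term B:
  start: IK(IK)(KS(II))
  [1] K(IK)(KS(II))
  [2] IK
  [3] K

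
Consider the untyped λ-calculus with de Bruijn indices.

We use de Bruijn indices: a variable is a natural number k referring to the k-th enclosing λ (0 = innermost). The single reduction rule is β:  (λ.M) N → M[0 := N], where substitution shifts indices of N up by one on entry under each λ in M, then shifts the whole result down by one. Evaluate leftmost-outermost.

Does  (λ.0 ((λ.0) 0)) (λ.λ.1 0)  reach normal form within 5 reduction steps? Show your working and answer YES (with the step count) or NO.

  start: (λ.0 ((λ.0) 0)) (λ.λ.1 0)
  step 1: (λ.λ.1 0) ((λ.0) (λ.λ.1 0))
  step 2: λ.(λ.0) (λ.λ.1 0) 0
  step 3: λ.(λ.λ.1 0) 0
  step 4: λ.λ.1 0

Answer: YES — reaches normal form λ.λ.1 0 in 4 ≤ 5 steps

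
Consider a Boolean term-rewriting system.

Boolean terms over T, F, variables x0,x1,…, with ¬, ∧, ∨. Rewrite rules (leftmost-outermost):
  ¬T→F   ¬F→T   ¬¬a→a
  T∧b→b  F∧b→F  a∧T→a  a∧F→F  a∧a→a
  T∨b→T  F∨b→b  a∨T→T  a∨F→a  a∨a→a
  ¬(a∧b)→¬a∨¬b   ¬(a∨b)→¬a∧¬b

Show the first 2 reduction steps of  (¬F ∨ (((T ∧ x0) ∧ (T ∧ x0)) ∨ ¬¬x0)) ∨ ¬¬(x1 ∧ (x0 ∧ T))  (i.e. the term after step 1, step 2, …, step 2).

  start: (¬F ∨ (((T ∧ x0) ∧ (T ∧ x0)) ∨ ¬¬x0)) ∨ ¬¬(x1 ∧ (x0 ∧ T))
  →1  (T ∨ (((T ∧ x0) ∧ (T ∧ x0)) ∨ ¬¬x0)) ∨ ¬¬(x1 ∧ (x0 ∧ T))
  →2  T ∨ ¬¬(x1 ∧ (x0 ∧ T))

Answer: after 2 steps: T ∨ ¬¬(x1 ∧ (x0 ∧ T))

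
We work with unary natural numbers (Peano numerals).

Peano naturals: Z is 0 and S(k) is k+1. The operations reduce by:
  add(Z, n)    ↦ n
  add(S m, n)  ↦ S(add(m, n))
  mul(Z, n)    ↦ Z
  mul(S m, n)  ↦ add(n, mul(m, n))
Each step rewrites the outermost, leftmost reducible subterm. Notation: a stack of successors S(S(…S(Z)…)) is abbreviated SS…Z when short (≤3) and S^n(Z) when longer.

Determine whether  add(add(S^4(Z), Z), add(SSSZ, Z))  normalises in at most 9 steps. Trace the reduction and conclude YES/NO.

  start: add(add(S^4(Z), Z), add(SSSZ, Z))
  [1] add(S(add(SSSZ, Z)), add(SSSZ, Z))
  [2] S(add(add(SSSZ, Z), add(SSSZ, Z)))
  [3] S(add(S(add(SSZ, Z)), add(SSSZ, Z)))
  [4] S(S(add(add(SSZ, Z), add(SSSZ, Z))))
  [5] S(S(add(S(add(SZ, Z)), add(SSSZ, Z))))
  [6] S(S(S(add(add(SZ, Z), add(SSSZ, Z)))))
  [7] S(S(S(add(S(add(Z, Z)), add(SSSZ, Z)))))
  [8] S(S(S(S(add(add(Z, Z), add(SSSZ, Z))))))
  [9] S(S(S(S(add(Z, add(SSSZ, Z))))))

Answer: NO — after 9 steps the term is S(S(S(S(add(Z, add(SSSZ, Z)))))), not yet normal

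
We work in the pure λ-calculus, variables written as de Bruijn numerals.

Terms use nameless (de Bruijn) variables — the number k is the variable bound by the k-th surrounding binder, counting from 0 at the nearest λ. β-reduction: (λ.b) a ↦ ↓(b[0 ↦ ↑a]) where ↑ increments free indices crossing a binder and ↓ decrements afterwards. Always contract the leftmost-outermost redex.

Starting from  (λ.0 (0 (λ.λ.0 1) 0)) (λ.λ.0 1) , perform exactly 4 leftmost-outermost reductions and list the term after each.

Answer: after 4 steps: λ.0 ((λ.λ.0 1) (λ.λ.0 1))

Working:
  start: (λ.0 (0 (λ.λ.0 1) 0)) (λ.λ.0 1)
  →1  (λ.λ.0 1) ((λ.λ.0 1) (λ.λ.0 1) (λ.λ.0 1))
  →2  λ.0 ((λ.λ.0 1) (λ.λ.0 1) (λ.λ.0 1))
  →3  λ.0 ((λ.0 (λ.λ.0 1)) (λ.λ.0 1))
  →4  λ.0 ((λ.λ.0 1) (λ.λ.0 1))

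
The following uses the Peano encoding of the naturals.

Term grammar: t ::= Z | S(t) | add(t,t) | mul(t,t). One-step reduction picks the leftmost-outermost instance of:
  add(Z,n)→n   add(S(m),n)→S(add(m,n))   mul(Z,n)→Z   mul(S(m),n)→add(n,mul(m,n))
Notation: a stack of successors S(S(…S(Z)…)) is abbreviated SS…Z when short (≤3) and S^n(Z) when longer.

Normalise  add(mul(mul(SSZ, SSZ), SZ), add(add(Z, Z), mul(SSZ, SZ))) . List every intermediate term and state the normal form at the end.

  start: add(mul(mul(SSZ, SSZ), SZ), add(add(Z, Z), mul(SSZ, SZ)))
  →1  add(mul(add(SSZ, mul(SZ, SSZ)), SZ), add(add(Z, Z), mul(SSZ, SZ)))
  →2  add(mul(S(add(SZ, mul(SZ, SSZ))), SZ), add(add(Z, Z), mul(SSZ, SZ)))
  →3  add(add(SZ, mul(add(SZ, mul(SZ, SSZ)), SZ)), add(add(Z, Z), mul(SSZ, SZ)))
  →4  add(S(add(Z, mul(add(SZ, mul(SZ, SSZ)), SZ))), add(add(Z, Z), mul(SSZ, SZ)))
  →5  S(add(add(Z, mul(add(SZ, mul(SZ, SSZ)), SZ)), add(add(Z, Z), mul(SSZ, SZ))))
  →6  S(add(mul(add(SZ, mul(SZ, SSZ)), SZ), add(add(Z, Z), mul(SSZ, SZ))))
  →7  S(add(mul(S(add(Z, mul(SZ, SSZ))), SZ), add(add(Z, Z), mul(SSZ, SZ))))
  →8  S(add(add(SZ, mul(add(Z, mul(SZ, SSZ)), SZ)), add(add(Z, Z), mul(SSZ, SZ))))
  →9  S(add(S(add(Z, mul(add(Z, mul(SZ, SSZ)), SZ))), add(add(Z, Z), mul(SSZ, SZ))))
  →10  S(S(add(add(Z, mul(add(Z, mul(SZ, SSZ)), SZ)), add(add(Z, Z), mul(SSZ, SZ)))))
  →11  S(S(add(mul(add(Z, mul(SZ, SSZ)), SZ), add(add(Z, Z), mul(SSZ, SZ)))))
  →12  S(S(add(mul(mul(SZ, SSZ), SZ), add(add(Z, Z), mul(SSZ, SZ)))))
  →13  S(S(add(mul(add(SSZ, mul(Z, SSZ)), SZ), add(add(Z, Z), mul(SSZ, SZ)))))
  →14  S(S(add(mul(S(add(SZ, mul(Z, SSZ))), SZ), add(add(Z, Z), mul(SSZ, SZ)))))
  →15  S(S(add(add(SZ, mul(add(SZ, mul(Z, SSZ)), SZ)), add(add(Z, Z), mul(SSZ, SZ)))))
  →16  S(S(add(S(add(Z, mul(add(SZ, mul(Z, SSZ)), SZ))), add(add(Z, Z), mul(SSZ, SZ)))))
  →17  S(S(S(add(add(Z, mul(add(SZ, mul(Z, SSZ)), SZ)), add(add(Z, Z), mul(SSZ, SZ))))))
  →18  S(S(S(add(mul(add(SZ, mul(Z, SSZ)), SZ), add(add(Z, Z), mul(SSZ, SZ))))))
  →19  S(S(S(add(mul(S(add(Z, mul(Z, SSZ))), SZ), add(add(Z, Z), mul(SSZ, SZ))))))
  →20  S(S(S(add(add(SZ, mul(add(Z, mul(Z, SSZ)), SZ)), add(add(Z, Z), mul(SSZ, SZ))))))
  →21  S(S(S(add(S(add(Z, mul(add(Z, mul(Z, SSZ)), SZ))), add(add(Z, Z), mul(SSZ, SZ))))))
  →22  S(S(S(S(add(add(Z, mul(add(Z, mul(Z, SSZ)), SZ)), add(add(Z, Z), mul(SSZ, SZ)))))))
  →23  S(S(S(S(add(mul(add(Z, mul(Z, SSZ)), SZ), add(add(Z, Z), mul(SSZ, SZ)))))))
  →24  S(S(S(S(add(mul(mul(Z, SSZ), SZ), add(add(Z, Z), mul(SSZ, SZ)))))))
  →25  S(S(S(S(add(mul(Z, SZ), add(add(Z, Z), mul(SSZ, SZ)))))))
  →26  S(S(S(S(add(Z, add(add(Z, Z), mul(SSZ, SZ)))))))
  →27  S(S(S(S(add(add(Z, Z), mul(SSZ, SZ))))))
  →28  S(S(S(S(add(Z, mul(SSZ, SZ))))))
  →29  S(S(S(S(mul(SSZ, SZ)))))
  →30  S(S(S(S(add(SZ, mul(SZ, SZ))))))
  →31  S(S(S(S(S(add(Z, mul(SZ, SZ)))))))
  →32  S(S(S(S(S(mul(SZ, SZ))))))
  →33  S(S(S(S(S(add(SZ, mul(Z, SZ)))))))
  →34  S(S(S(S(S(S(add(Z, mul(Z, SZ))))))))
  →35  S(S(S(S(S(S(mul(Z, SZ)))))))
  →36  S^6(Z)

Answer: normal form = S^6(Z)  (in 36 steps)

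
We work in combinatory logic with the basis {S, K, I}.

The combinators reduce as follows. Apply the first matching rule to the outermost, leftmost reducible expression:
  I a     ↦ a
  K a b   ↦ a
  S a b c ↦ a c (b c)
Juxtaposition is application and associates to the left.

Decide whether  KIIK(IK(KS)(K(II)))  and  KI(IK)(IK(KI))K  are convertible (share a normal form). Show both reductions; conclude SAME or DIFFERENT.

Answer: DIFFERENT — A ⇓ K(KS), B ⇓ KI

Derivation:
Term A:
  start: KIIK(IK(KS)(K(II)))
  [1] IK(IK(KS)(K(II)))
  [2] K(IK(KS)(K(II)))
  [3] K(K(KS)(K(II)))
  [4] K(KS)

Term B:
  start: KI(IK)(IK(KI))K
  [1] I(IK(KI))K
  [2] IK(KI)K
  [3] K(KI)K
  [4] KI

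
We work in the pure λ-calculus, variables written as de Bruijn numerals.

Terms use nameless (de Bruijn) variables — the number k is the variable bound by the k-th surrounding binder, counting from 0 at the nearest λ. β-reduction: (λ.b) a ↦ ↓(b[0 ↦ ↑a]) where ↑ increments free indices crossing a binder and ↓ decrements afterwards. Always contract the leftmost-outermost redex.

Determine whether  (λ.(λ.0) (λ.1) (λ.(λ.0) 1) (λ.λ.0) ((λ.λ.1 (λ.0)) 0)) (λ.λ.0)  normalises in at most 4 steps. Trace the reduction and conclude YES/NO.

Answer: NO — after 4 steps the term is (λ.0) ((λ.λ.1 (λ.0)) (λ.λ.0)), not yet normal

Working:
  start: (λ.(λ.0) (λ.1) (λ.(λ.0) 1) (λ.λ.0) ((λ.λ.1 (λ.0)) 0)) (λ.λ.0)
  [1] (λ.0) (λ.λ.λ.0) (λ.(λ.0) (λ.λ.0)) (λ.λ.0) ((λ.λ.1 (λ.0)) (λ.λ.0))
  [2] (λ.λ.λ.0) (λ.(λ.0) (λ.λ.0)) (λ.λ.0) ((λ.λ.1 (λ.0)) (λ.λ.0))
  [3] (λ.λ.0) (λ.λ.0) ((λ.λ.1 (λ.0)) (λ.λ.0))
  [4] (λ.0) ((λ.λ.1 (λ.0)) (λ.λ.0))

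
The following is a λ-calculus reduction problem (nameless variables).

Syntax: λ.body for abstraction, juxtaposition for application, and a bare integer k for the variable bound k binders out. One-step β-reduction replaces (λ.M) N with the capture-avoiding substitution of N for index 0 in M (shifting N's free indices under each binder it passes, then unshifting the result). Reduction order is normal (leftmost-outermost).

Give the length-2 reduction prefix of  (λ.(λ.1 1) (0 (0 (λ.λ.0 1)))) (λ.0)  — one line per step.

Answer: after 2 steps: (λ.0) (λ.0)

Reduction:
  start: (λ.(λ.1 1) (0 (0 (λ.λ.0 1)))) (λ.0)
  step 1: (λ.(λ.0) (λ.0)) ((λ.0) ((λ.0) (λ.λ.0 1)))
  step 2: (λ.0) (λ.0)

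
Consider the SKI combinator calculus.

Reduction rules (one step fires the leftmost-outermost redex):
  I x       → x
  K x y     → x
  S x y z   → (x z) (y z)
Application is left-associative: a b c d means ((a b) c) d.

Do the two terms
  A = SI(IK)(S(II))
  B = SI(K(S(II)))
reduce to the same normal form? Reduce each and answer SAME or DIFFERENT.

Answer: SAME — A ⇓ SI(K(SI)), B ⇓ SI(K(SI))

Reduction:
Term A:
  start: SI(IK)(S(II))
  step 1: I(S(II))(IK(S(II)))
  step 2: S(II)(IK(S(II)))
  step 3: SI(IK(S(II)))
  step 4: SI(K(S(II)))
  step 5: SI(K(SI))

Term B:
  start: SI(K(S(II)))
  step 1: SI(K(SI))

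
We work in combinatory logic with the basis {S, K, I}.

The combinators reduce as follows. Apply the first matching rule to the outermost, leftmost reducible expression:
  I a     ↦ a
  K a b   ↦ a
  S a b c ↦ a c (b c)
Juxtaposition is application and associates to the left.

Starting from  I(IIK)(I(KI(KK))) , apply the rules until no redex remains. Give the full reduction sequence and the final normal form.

  start: I(IIK)(I(KI(KK)))
  [1] IIK(I(KI(KK)))
  [2] IK(I(KI(KK)))
  [3] K(I(KI(KK)))
  [4] K(KI(KK))
  [5] KI

Answer: normal form = KI  (in 5 steps)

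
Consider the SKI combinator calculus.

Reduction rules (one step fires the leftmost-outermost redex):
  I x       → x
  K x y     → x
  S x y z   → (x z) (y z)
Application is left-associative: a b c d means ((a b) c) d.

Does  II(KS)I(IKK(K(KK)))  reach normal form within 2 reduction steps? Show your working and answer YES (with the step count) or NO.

Answer: NO — after 2 steps the term is KSI(IKK(K(KK))), not yet normal

Reduction:
  start: II(KS)I(IKK(K(KK)))
  [1] I(KS)I(IKK(K(KK)))
  [2] KSI(IKK(K(KK)))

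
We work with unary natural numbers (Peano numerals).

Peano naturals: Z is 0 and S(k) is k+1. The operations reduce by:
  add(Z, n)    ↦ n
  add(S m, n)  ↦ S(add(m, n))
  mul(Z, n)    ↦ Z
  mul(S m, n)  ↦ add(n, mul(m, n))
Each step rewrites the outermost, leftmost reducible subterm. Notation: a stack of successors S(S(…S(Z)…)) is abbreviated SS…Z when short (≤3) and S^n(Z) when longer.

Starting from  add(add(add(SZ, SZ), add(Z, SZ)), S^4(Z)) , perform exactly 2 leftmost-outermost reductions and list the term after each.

Answer: after 2 steps: add(S(add(add(Z, SZ), add(Z, SZ))), S^4(Z))

Working:
  start: add(add(add(SZ, SZ), add(Z, SZ)), S^4(Z))
  →1  add(add(S(add(Z, SZ)), add(Z, SZ)), S^4(Z))
  →2  add(S(add(add(Z, SZ), add(Z, SZ))), S^4(Z))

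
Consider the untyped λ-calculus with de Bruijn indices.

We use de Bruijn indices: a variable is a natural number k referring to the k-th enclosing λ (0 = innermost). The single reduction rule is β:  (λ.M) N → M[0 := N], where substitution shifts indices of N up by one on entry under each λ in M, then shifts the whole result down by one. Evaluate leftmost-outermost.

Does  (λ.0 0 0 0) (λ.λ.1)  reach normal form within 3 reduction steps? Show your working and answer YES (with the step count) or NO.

Answer: NO — after 3 steps the term is (λ.λ.1) (λ.λ.1), not yet normal

Derivation:
  start: (λ.0 0 0 0) (λ.λ.1)
  step 1: (λ.λ.1) (λ.λ.1) (λ.λ.1) (λ.λ.1)
  step 2: (λ.λ.λ.1) (λ.λ.1) (λ.λ.1)
  step 3: (λ.λ.1) (λ.λ.1)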